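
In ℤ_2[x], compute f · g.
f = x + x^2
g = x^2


Expand and collect like terms; reduce coefficients mod 2:
x^0: 0·0 = 0 ≡ 0 (mod 2)
x^1: 0·0 + 1·0 = 0 ≡ 0 (mod 2)
x^2: 0·1 + 1·0 + 1·0 = 0 ≡ 0 (mod 2)
x^3: 1·1 + 1·0 = 1 ≡ 1 (mod 2)
x^4: 1·1 = 1 ≡ 1 (mod 2)
Result: x^3 + x^4

f · g = x^3 + x^4


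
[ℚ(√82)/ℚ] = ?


√82 has minimal polynomial x² - 82 (irreducible over ℚ since 82 is squarefree)

[ℚ(√82)/ℚ] = 2


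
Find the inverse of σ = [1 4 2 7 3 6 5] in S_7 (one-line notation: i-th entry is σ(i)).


To find σ⁻¹, swap domain and range:
σ(1) = 1 → σ⁻¹(1) = 1
σ(2) = 4 → σ⁻¹(4) = 2
σ(3) = 2 → σ⁻¹(2) = 3
σ(4) = 7 → σ⁻¹(7) = 4
σ(5) = 3 → σ⁻¹(3) = 5
σ(6) = 6 → σ⁻¹(6) = 6
σ(7) = 5 → σ⁻¹(5) = 7

σ⁻¹ = [1 3 5 2 7 6 4]


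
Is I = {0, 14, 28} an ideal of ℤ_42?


Check ideal conditions for I = {0, 14, 28} in ℤ_42:
(1) I is an additive subgroup? Yes
(2) For r ∈ ℤ_42 and a ∈ I: r·a ∈ I? Yes

Yes, I is an ideal of ℤ_42


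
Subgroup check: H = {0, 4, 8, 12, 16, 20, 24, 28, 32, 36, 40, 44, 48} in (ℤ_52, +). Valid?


Subgroup test for H = {0, 4, 8, 12, 16, 20, 24, 28, 32, 36, 40, 44, 48} in (ℤ_52, +):
(1) 0 ∈ H? Yes
(2) Closure: for all a,b ∈ H, (a+b) mod 52 ∈ H? Yes
(3) Inverses: for all a ∈ H, -a mod 52 ∈ H? Yes

Yes, H is a subgroup of ℤ_52


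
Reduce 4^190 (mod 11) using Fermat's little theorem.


Fermat's little theorem: if p is prime and gcd(a,p)=1, then a^(p-1) ≡ 1 (mod p)
p = 11 is prime, gcd(4,11) = 1
Reduce exponent: 190 mod 10 = 0
So 4^190 ≡ 4^0 (mod 11)
4^0 = 1

4^190 ≡ 1 (mod 11)


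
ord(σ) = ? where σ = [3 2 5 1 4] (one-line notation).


Cycle decomposition: (1 3 5 4)
Cycle lengths: 4
Order = lcm(4) = 4

ord(σ) = 4


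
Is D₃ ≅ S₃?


Comparing D₃ and S₃:
Both are the unique non-abelian group of order 6

Yes, D₃ ≅ S₃


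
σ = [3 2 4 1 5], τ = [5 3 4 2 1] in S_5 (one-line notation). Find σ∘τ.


σ∘τ: apply τ first, then σ
1 →τ 5 →σ 5
2 →τ 3 →σ 4
3 →τ 4 →σ 1
4 →τ 2 →σ 2
5 →τ 1 →σ 3

σ∘τ = [5 4 1 2 3]


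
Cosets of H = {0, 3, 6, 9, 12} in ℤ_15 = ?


H = {0, 3, 6, 9, 12}, |H| = 5
Number of cosets = |G|/|H| = 15/5 = 3
0 + H = {0, 3, 6, 9, 12}
1 + H = {1, 4, 7, 10, 13}
2 + H = {2, 5, 8, 11, 14}

Cosets: 0+H={0,3,6,9,12}; 1+H={1,4,7,10,13}; 2+H={2,5,8,11,14}


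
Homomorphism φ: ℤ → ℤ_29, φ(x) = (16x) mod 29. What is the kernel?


Kernel = preimage of identity
ker(φ) = {x ∈ ℤ : 16x ≡ 0 (mod 29)}. gcd(16,29) = 1, so 16x ≡ 0 (mod 29) ⟺ x ≡ 0 (mod 29/1 = 29). Hence ker(φ) = 29ℤ

ker(φ) = 29ℤ


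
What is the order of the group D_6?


|D_n| = 2n (n rotations and n reflections)
|D_6| = 2×6 = 12

|D_6| = 12


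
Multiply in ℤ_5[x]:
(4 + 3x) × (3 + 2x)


Expand and collect like terms; reduce coefficients mod 5:
x^0: 4·3 = 12 ≡ 2 (mod 5)
x^1: 4·2 + 3·3 = 17 ≡ 2 (mod 5)
x^2: 3·2 = 6 ≡ 1 (mod 5)
Result: 2 + 2x + x^2

f · g = 2 + 2x + x^2


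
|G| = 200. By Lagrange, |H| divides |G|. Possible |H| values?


Lagrange's theorem: |H| divides |G|
|G| = 200
Divisors of 200: 1, 2, 4, 5, 8, 10, 20, 25, 40, 50, 100, 200

Possible subgroup orders: {1, 2, 4, 5, 8, 10, 20, 25, 40, 50, 100, 200}


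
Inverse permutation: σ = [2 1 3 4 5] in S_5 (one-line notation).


To find σ⁻¹, swap domain and range:
σ(1) = 2 → σ⁻¹(2) = 1
σ(2) = 1 → σ⁻¹(1) = 2
σ(3) = 3 → σ⁻¹(3) = 3
σ(4) = 4 → σ⁻¹(4) = 4
σ(5) = 5 → σ⁻¹(5) = 5

σ⁻¹ = [2 1 3 4 5]


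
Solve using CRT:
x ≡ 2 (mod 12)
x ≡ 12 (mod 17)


m₁ = 12, m₂ = 17, gcd = 1, so CRT applies. M = m₁·m₂ = 204
Let M₁ = M/m₁ = 17, M₂ = M/m₂ = 12
Find y₁ ≡ M₁⁻¹ (mod m₁): 17⁻¹ ≡ 5 (mod 12)
Find y₂ ≡ M₂⁻¹ (mod m₂): 12⁻¹ ≡ 10 (mod 17)
x = a₁·M₁·y₁ + a₂·M₂·y₂ = 2·17·5 + 12·12·10 = 1610
Reduce mod 204: x ≡ 182
Check: 182 mod 12 = 2 ✓, 182 mod 17 = 12 ✓

x ≡ 182 (mod 204)


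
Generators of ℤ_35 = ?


g generates ℤ_n iff gcd(g,n) = 1
Prime factors of 35: 5, 7
Generators are g ∈ {1,...,34} not divisible by any of these primes.
Generators: {1, 2, 3, 4, 6, 8, 9, 11, 12, 13, 16, 17, 18, 19, 22, 23, 24, 26, 27, 29, 31, 32, 33, 34}
Number of generators = φ(35) = 24

Generators of ℤ_35 = {1, 2, 3, 4, 6, 8, 9, 11, 12, 13, 16, 17, 18, 19, 22, 23, 24, 26, 27, 29, 31, 32, 33, 34}


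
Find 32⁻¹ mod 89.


Use the extended Euclidean algorithm to write 1 = 32·s + 89·t; then s mod 89 is the inverse.
Euclidean algorithm:
  32 = 0·89 + 32
  89 = 2·32 + 25
  32 = 1·25 + 7
  25 = 3·7 + 4
  7 = 1·4 + 3
  4 = 1·3 + 1
  3 = 3·1 + 0
gcd(32,89) = 1
Back-substitution gives: 32·(-25) + 89·(9) = 1
So 32⁻¹ ≡ -25 ≡ 64 (mod 89)
Check: 32 × 64 = 2048 ≡ 1 (mod 89) ✓

32⁻¹ ≡ 64 (mod 89)


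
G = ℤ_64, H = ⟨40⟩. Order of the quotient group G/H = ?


|⟨40⟩| = n / gcd(40, 64) = 64 / 8 = 8
H is normal (ℤ_64 is abelian).
|G/H| = |G| / |H| = 64 / 8 = 8

|G/H| = 8


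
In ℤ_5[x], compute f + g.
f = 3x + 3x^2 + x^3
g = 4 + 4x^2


Add coefficients mod 5:
x^0: 0 + 4 = 4 (mod 5)
x^1: 3 + 0 = 3 (mod 5)
x^2: 3 + 4 = 2 (mod 5)
x^3: 1 + 0 = 1 (mod 5)
Result: 4 + 3x + 2x^2 + x^3

f + g = 4 + 3x + 2x^2 + x^3


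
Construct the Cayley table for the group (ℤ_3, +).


Elements: {0, 1, 2}
Operation: addition mod 3
Entry (a, b) = (a + b) mod 3

Cayley table:
  | 0 | 1 | 2
0 | 0 | 1 | 2
1 | 1 | 2 | 0
2 | 2 | 0 | 1


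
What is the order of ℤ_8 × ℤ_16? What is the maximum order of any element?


|ℤ_8 × ℤ_16| = 8 × 16 = 128
Max element order = lcm(8,16) = 16
Cyclic? No (gcd=8)

|ℤ_8×ℤ_16| = 128, max element order = 16


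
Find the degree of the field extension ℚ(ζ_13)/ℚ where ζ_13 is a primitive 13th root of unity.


[ℚ(ζ_n):ℚ] = deg Φ_n(x) = φ(n). Here φ(13) = 12

[ℚ(ζ_13)/ℚ where ζ_13 is a primitive 13th root of unity] = 12


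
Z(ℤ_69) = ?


Z(G) = {g ∈ G | gx = xg for all x ∈ G}
ℤ_69 is abelian, so Z(G) = G

Z(ℤ_69) = ℤ_69


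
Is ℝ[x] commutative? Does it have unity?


Polynomial ring over ℝ (an integral domain) is a commutative integral domain with unity 1
Commutative: Yes
Integral domain: Yes
Has unity: Yes

ℝ[x]: Commutative=Yes, Unity=Yes


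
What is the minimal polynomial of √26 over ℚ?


√26 satisfies x² - 26 = 0, irreducible over ℚ since 26 is squarefree

Minimal polynomial: x² - 26


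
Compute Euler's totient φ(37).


Factor n: 37 = 37
φ(n) = n · ∏(1 - 1/p) over distinct primes p | n
φ(37) = 37 · (1 - 1/37) = 36

φ(37) = 36


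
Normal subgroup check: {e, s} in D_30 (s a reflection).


H = {e, s} in D_30 (s a reflection)
r·s·r⁻¹ = sr⁻² ≠ s for n ≥ 3, so {e, s} is not closed under conjugation

No, not a normal subgroup


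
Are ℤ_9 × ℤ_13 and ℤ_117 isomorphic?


Comparing ℤ_9 × ℤ_13 and ℤ_117:
gcd(9,13) = 1, so ℤ_9 × ℤ_13 ≅ ℤ_117 (CRT)

Yes, ℤ_9 × ℤ_13 ≅ ℤ_117


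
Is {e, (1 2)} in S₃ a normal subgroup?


H = {e, (1 2)} in S₃
(1 3)(1 2)(1 3)⁻¹ = (2 3) ∉ {e, (1 2)}, so it is not normal

No, not a normal subgroup


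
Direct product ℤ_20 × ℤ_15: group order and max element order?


|ℤ_20 × ℤ_15| = 20 × 15 = 300
Max element order = lcm(20,15) = 60
Cyclic? No (gcd=5)

|ℤ_20×ℤ_15| = 300, max element order = 60


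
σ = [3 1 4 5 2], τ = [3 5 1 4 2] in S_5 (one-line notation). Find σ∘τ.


σ∘τ: apply τ first, then σ
1 →τ 3 →σ 4
2 →τ 5 →σ 2
3 →τ 1 →σ 3
4 →τ 4 →σ 5
5 →τ 2 →σ 1

σ∘τ = [4 2 3 5 1]


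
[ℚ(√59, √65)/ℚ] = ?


[ℚ(√59,√65):ℚ] = [ℚ(√59,√65):ℚ(√59)]·[ℚ(√59):ℚ] = 2·2 = 4

[ℚ(√59, √65)/ℚ] = 4


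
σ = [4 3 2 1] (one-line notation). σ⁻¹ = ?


To find σ⁻¹, swap domain and range:
σ(1) = 4 → σ⁻¹(4) = 1
σ(2) = 3 → σ⁻¹(3) = 2
σ(3) = 2 → σ⁻¹(2) = 3
σ(4) = 1 → σ⁻¹(1) = 4

σ⁻¹ = [4 3 2 1]


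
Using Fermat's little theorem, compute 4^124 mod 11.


Fermat's little theorem: if p is prime and gcd(a,p)=1, then a^(p-1) ≡ 1 (mod p)
p = 11 is prime, gcd(4,11) = 1
Reduce exponent: 124 mod 10 = 4
So 4^124 ≡ 4^4 (mod 11)
4^4 mod 11 = 3

4^124 ≡ 3 (mod 11)


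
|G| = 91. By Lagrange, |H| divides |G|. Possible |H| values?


Lagrange's theorem: |H| divides |G|
|G| = 91
Divisors of 91: 1, 7, 13, 91

Possible subgroup orders: {1, 7, 13, 91}


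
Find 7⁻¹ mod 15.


Use the extended Euclidean algorithm to write 1 = 7·s + 15·t; then s mod 15 is the inverse.
Euclidean algorithm:
  7 = 0·15 + 7
  15 = 2·7 + 1
  7 = 7·1 + 0
gcd(7,15) = 1
Back-substitution gives: 7·(-2) + 15·(1) = 1
So 7⁻¹ ≡ -2 ≡ 13 (mod 15)
Check: 7 × 13 = 91 ≡ 1 (mod 15) ✓

7⁻¹ ≡ 13 (mod 15)


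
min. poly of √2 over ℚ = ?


√2 satisfies x² - 2 = 0, irreducible over ℚ since 2 is squarefree

Minimal polynomial: x² - 2


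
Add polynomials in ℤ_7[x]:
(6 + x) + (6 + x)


Add coefficients mod 7:
x^0: 6 + 6 = 5 (mod 7)
x^1: 1 + 1 = 2 (mod 7)
Result: 5 + 2x

f + g = 5 + 2x


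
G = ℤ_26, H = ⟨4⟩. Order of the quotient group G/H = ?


|⟨4⟩| = n / gcd(4, 26) = 26 / 2 = 13
H is normal (ℤ_26 is abelian).
|G/H| = |G| / |H| = 26 / 13 = 2

|G/H| = 2


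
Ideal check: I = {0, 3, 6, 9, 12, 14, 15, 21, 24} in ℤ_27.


Check ideal conditions for I = {0, 3, 6, 9, 12, 14, 15, 21, 24} in ℤ_27:
(1) I is an additive subgroup? No
(2) For r ∈ ℤ_27 and a ∈ I: r·a ∈ I? No  [counterexample: r=2, a=9, r·a mod 27 = 18 ∉ I]

No, I is not an ideal of ℤ_27


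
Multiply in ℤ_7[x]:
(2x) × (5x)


Expand and collect like terms; reduce coefficients mod 7:
x^0: 0·0 = 0 ≡ 0 (mod 7)
x^1: 0·5 + 2·0 = 0 ≡ 0 (mod 7)
x^2: 2·5 = 10 ≡ 3 (mod 7)
Result: 3x^2

f · g = 3x^2


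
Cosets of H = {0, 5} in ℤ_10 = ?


H = {0, 5}, |H| = 2
Number of cosets = |G|/|H| = 10/2 = 5
0 + H = {0, 5}
1 + H = {1, 6}
2 + H = {2, 7}
3 + H = {3, 8}
4 + H = {4, 9}

Cosets: 0+H={0,5}; 1+H={1,6}; 2+H={2,7}; 3+H={3,8}; 4+H={4,9}


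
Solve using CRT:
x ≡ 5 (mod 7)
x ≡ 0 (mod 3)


m₁ = 7, m₂ = 3, gcd = 1, so CRT applies. M = m₁·m₂ = 21
Let M₁ = M/m₁ = 3, M₂ = M/m₂ = 7
Find y₁ ≡ M₁⁻¹ (mod m₁): 3⁻¹ ≡ 5 (mod 7)
Find y₂ ≡ M₂⁻¹ (mod m₂): 7⁻¹ ≡ 1 (mod 3)
x = a₁·M₁·y₁ + a₂·M₂·y₂ = 5·3·5 + 0·7·1 = 75
Reduce mod 21: x ≡ 12
Check: 12 mod 7 = 5 ✓, 12 mod 3 = 0 ✓

x ≡ 12 (mod 21)


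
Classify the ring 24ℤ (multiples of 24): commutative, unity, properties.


24ℤ is a commutative ring under +,× but has no multiplicative identity (1 ∉ 24ℤ); it has no zero divisors, but without unity it is not an integral domain
Commutative: Yes
Integral domain: No
Has unity: No

24ℤ (multiples of 24): Commutative=Yes, Unity=No


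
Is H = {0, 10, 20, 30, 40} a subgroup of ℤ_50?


Subgroup test for H = {0, 10, 20, 30, 40} in (ℤ_50, +):
(1) 0 ∈ H? Yes
(2) Closure: for all a,b ∈ H, (a+b) mod 50 ∈ H? Yes
(3) Inverses: for all a ∈ H, -a mod 50 ∈ H? Yes

Yes, H is a subgroup of ℤ_50


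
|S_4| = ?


|S_n| = n! (number of permutations of n symbols)
|S_4| = 4! = 24

|S_4| = 24


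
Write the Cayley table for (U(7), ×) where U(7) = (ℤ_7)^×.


Elements: {1, 2, 3, 4, 5, 6}
Operation: multiplication mod 7
Entry (a, b) = (a × b) mod 7

Cayley table:
  | 1 | 2 | 3 | 4 | 5 | 6
1 | 1 | 2 | 3 | 4 | 5 | 6
2 | 2 | 4 | 6 | 1 | 3 | 5
3 | 3 | 6 | 2 | 5 | 1 | 4
4 | 4 | 1 | 5 | 2 | 6 | 3
5 | 5 | 3 | 1 | 6 | 4 | 2
6 | 6 | 5 | 4 | 3 | 2 | 1


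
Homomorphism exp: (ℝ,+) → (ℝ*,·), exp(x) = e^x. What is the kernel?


Kernel = preimage of identity
ker(exp) = {x ∈ ℝ | e^x = 1} = {0}

ker(exp) = {0}


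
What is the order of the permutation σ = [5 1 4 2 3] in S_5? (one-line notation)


Cycle decomposition: (1 5 3 4 2)
Cycle lengths: 5
Order = lcm(5) = 5

ord(σ) = 5


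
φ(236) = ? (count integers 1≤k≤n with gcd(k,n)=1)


Factor n: 236 = 2^2 × 59
φ(n) = n · ∏(1 - 1/p) over distinct primes p | n
φ(236) = 236 · (1 - 1/2) · (1 - 1/59) = 116

φ(236) = 116


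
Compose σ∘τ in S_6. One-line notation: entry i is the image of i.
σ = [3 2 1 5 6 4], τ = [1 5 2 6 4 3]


σ∘τ: apply τ first, then σ
1 →τ 1 →σ 3
2 →τ 5 →σ 6
3 →τ 2 →σ 2
4 →τ 6 →σ 4
5 →τ 4 →σ 5
6 →τ 3 →σ 1

σ∘τ = [3 6 2 4 5 1]


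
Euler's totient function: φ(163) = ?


Factor n: 163 = 163
φ(n) = n · ∏(1 - 1/p) over distinct primes p | n
φ(163) = 163 · (1 - 1/163) = 162

φ(163) = 162


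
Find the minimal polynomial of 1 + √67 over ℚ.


Let α = 1 + √67. Then α - 1 = √67, so (α - 1)² = 67, giving α² - 2α - 66 = 0. Degree 2 and α ∉ ℚ, so this is the minimal polynomial.

Minimal polynomial: x² - 2x - 66


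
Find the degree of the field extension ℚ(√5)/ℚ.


√5 has minimal polynomial x² - 5 (irreducible over ℚ since 5 is squarefree)

[ℚ(√5)/ℚ] = 2


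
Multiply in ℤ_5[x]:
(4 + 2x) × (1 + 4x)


Expand and collect like terms; reduce coefficients mod 5:
x^0: 4·1 = 4 ≡ 4 (mod 5)
x^1: 4·4 + 2·1 = 18 ≡ 3 (mod 5)
x^2: 2·4 = 8 ≡ 3 (mod 5)
Result: 4 + 3x + 3x^2

f · g = 4 + 3x + 3x^2


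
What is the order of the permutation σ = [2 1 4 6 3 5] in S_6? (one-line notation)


Cycle decomposition: (1 2) (3 4 6 5)
Cycle lengths: 2, 4
Order = lcm(2, 4) = 4

ord(σ) = 4


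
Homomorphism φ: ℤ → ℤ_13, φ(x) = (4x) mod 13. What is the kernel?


Kernel = preimage of identity
ker(φ) = {x ∈ ℤ : 4x ≡ 0 (mod 13)}. gcd(4,13) = 1, so 4x ≡ 0 (mod 13) ⟺ x ≡ 0 (mod 13/1 = 13). Hence ker(φ) = 13ℤ

ker(φ) = 13ℤ


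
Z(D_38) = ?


Z(G) = {g ∈ G | gx = xg for all x ∈ G}
For even n, Z(D_n) = {e, r^(n/2)}: the 180° rotation r^19 commutes with every reflection and rotation

Z(D_38) = {e, r^19}


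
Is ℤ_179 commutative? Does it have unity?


ℤ_179 is a commutative ring with unity 1; 179 is prime, so ℤ_179 is a field (hence an integral domain)
Commutative: Yes
Integral domain: Yes
Has unity: Yes

ℤ_179: Commutative=Yes, Unity=Yes


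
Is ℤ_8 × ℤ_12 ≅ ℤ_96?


Comparing ℤ_8 × ℤ_12 and ℤ_96:
gcd(8,12) = 4 ≠ 1. Max element order in ℤ_8×ℤ_12 is lcm(8,12) = 24 < 96, so it has no element of order 96

No, ℤ_8 × ℤ_12 ≇ ℤ_96


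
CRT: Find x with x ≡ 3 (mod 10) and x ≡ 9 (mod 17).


m₁ = 10, m₂ = 17, gcd = 1, so CRT applies. M = m₁·m₂ = 170
Let M₁ = M/m₁ = 17, M₂ = M/m₂ = 10
Find y₁ ≡ M₁⁻¹ (mod m₁): 17⁻¹ ≡ 3 (mod 10)
Find y₂ ≡ M₂⁻¹ (mod m₂): 10⁻¹ ≡ 12 (mod 17)
x = a₁·M₁·y₁ + a₂·M₂·y₂ = 3·17·3 + 9·10·12 = 1233
Reduce mod 170: x ≡ 43
Check: 43 mod 10 = 3 ✓, 43 mod 17 = 9 ✓

x ≡ 43 (mod 170)


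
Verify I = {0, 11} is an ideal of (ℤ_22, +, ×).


Check ideal conditions for I = {0, 11} in ℤ_22:
(1) I is an additive subgroup? Yes
(2) For r ∈ ℤ_22 and a ∈ I: r·a ∈ I? Yes

Yes, I is an ideal of ℤ_22


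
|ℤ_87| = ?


ℤ_n has n elements.

|ℤ_87| = 87


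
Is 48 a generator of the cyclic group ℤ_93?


g generates ℤ_n iff gcd(g, n) = 1
gcd(48, 93) = 3
Since gcd = 3 ≠ 1, ⟨48⟩ has order 31 < 93, so 48 is not a generator.

No, 48 does not generate ℤ_93


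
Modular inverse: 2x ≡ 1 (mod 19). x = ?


Use the extended Euclidean algorithm to write 1 = 2·s + 19·t; then s mod 19 is the inverse.
Euclidean algorithm:
  2 = 0·19 + 2
  19 = 9·2 + 1
  2 = 2·1 + 0
gcd(2,19) = 1
Back-substitution gives: 2·(-9) + 19·(1) = 1
So 2⁻¹ ≡ -9 ≡ 10 (mod 19)
Check: 2 × 10 = 20 ≡ 1 (mod 19) ✓

2⁻¹ ≡ 10 (mod 19)


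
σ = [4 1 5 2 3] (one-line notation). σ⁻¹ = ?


To find σ⁻¹, swap domain and range:
σ(1) = 4 → σ⁻¹(4) = 1
σ(2) = 1 → σ⁻¹(1) = 2
σ(3) = 5 → σ⁻¹(5) = 3
σ(4) = 2 → σ⁻¹(2) = 4
σ(5) = 3 → σ⁻¹(3) = 5

σ⁻¹ = [2 4 5 1 3]


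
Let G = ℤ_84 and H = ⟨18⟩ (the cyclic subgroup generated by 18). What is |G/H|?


|⟨18⟩| = n / gcd(18, 84) = 84 / 6 = 14
H is normal (ℤ_84 is abelian).
|G/H| = |G| / |H| = 84 / 14 = 6

|G/H| = 6


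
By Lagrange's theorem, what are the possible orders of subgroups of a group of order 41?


Lagrange's theorem: |H| divides |G|
|G| = 41
Divisors of 41: 1, 41

Possible subgroup orders: {1, 41}


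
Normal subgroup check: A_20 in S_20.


H = A_20 in S_20
A_20 has index 2 in S_20, and every subgroup of index 2 is normal

Yes, normal subgroup


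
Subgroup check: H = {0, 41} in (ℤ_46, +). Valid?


Subgroup test for H = {0, 41} in (ℤ_46, +):
(1) 0 ∈ H? Yes
(2) Closure: for all a,b ∈ H, (a+b) mod 46 ∈ H? No  [counterexample: 41 + 41 = 36 ∉ H]
(3) Inverses: for all a ∈ H, -a mod 46 ∈ H? No

No, H is not a subgroup of ℤ_46


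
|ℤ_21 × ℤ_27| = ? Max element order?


|ℤ_21 × ℤ_27| = 21 × 27 = 567
Max element order = lcm(21,27) = 189
Cyclic? No (gcd=3)

|ℤ_21×ℤ_27| = 567, max element order = 189


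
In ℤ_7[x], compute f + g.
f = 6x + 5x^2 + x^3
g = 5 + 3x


Add coefficients mod 7:
x^0: 0 + 5 = 5 (mod 7)
x^1: 6 + 3 = 2 (mod 7)
x^2: 5 + 0 = 5 (mod 7)
x^3: 1 + 0 = 1 (mod 7)
Result: 5 + 2x + 5x^2 + x^3

f + g = 5 + 2x + 5x^2 + x^3


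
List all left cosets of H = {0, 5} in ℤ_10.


H = {0, 5}, |H| = 2
Number of cosets = |G|/|H| = 10/2 = 5
0 + H = {0, 5}
1 + H = {1, 6}
2 + H = {2, 7}
3 + H = {3, 8}
4 + H = {4, 9}

Cosets: 0+H={0,5}; 1+H={1,6}; 2+H={2,7}; 3+H={3,8}; 4+H={4,9}


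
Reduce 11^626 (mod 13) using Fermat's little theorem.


Fermat's little theorem: if p is prime and gcd(a,p)=1, then a^(p-1) ≡ 1 (mod p)
p = 13 is prime, gcd(11,13) = 1
Reduce exponent: 626 mod 12 = 2
So 11^626 ≡ 11^2 (mod 13)
11^2 mod 13 = 4

11^626 ≡ 4 (mod 13)


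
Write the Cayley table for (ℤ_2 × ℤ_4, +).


Elements: {(0,0), (0,1), (0,2), (0,3), (1,0), (1,1), (1,2), (1,3)}
Operation: componentwise addition mod (2, 4)
Entry (a, b) = ((a₁+b₁) mod 2, (a₂+b₂) mod 4)

Cayley table:
      | (0,0) | (0,1) | (0,2) | (0,3) | (1,0) | (1,1) | (1,2) | (1,3)
(0,0) | (0,0) | (0,1) | (0,2) | (0,3) | (1,0) | (1,1) | (1,2) | (1,3)
(0,1) | (0,1) | (0,2) | (0,3) | (0,0) | (1,1) | (1,2) | (1,3) | (1,0)
(0,2) | (0,2) | (0,3) | (0,0) | (0,1) | (1,2) | (1,3) | (1,0) | (1,1)
(0,3) | (0,3) | (0,0) | (0,1) | (0,2) | (1,3) | (1,0) | (1,1) | (1,2)
(1,0) | (1,0) | (1,1) | (1,2) | (1,3) | (0,0) | (0,1) | (0,2) | (0,3)
(1,1) | (1,1) | (1,2) | (1,3) | (1,0) | (0,1) | (0,2) | (0,3) | (0,0)
(1,2) | (1,2) | (1,3) | (1,0) | (1,1) | (0,2) | (0,3) | (0,0) | (0,1)
(1,3) | (1,3) | (1,0) | (1,1) | (1,2) | (0,3) | (0,0) | (0,1) | (0,2)


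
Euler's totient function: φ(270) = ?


Factor n: 270 = 2 × 3^3 × 5
φ(n) = n · ∏(1 - 1/p) over distinct primes p | n
φ(270) = 270 · (1 - 1/2) · (1 - 1/3) · (1 - 1/5) = 72

φ(270) = 72


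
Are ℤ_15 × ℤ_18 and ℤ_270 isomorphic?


Comparing ℤ_15 × ℤ_18 and ℤ_270:
gcd(15,18) = 3 ≠ 1. Max element order in ℤ_15×ℤ_18 is lcm(15,18) = 90 < 270, so it has no element of order 270

No, ℤ_15 × ℤ_18 ≇ ℤ_270


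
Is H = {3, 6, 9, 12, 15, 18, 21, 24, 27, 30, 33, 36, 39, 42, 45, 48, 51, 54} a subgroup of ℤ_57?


Subgroup test for H = {3, 6, 9, 12, 15, 18, 21, 24, 27, 30, 33, 36, 39, 42, 45, 48, 51, 54} in (ℤ_57, +):
(1) 0 ∈ H? No
(2) Closure: for all a,b ∈ H, (a+b) mod 57 ∈ H? No  [counterexample: 3 + 54 = 0 ∉ H]
(3) Inverses: for all a ∈ H, -a mod 57 ∈ H? Yes

No, H is not a subgroup of ℤ_57


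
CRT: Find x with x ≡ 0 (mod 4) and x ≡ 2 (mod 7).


m₁ = 4, m₂ = 7, gcd = 1, so CRT applies. M = m₁·m₂ = 28
Let M₁ = M/m₁ = 7, M₂ = M/m₂ = 4
Find y₁ ≡ M₁⁻¹ (mod m₁): 7⁻¹ ≡ 3 (mod 4)
Find y₂ ≡ M₂⁻¹ (mod m₂): 4⁻¹ ≡ 2 (mod 7)
x = a₁·M₁·y₁ + a₂·M₂·y₂ = 0·7·3 + 2·4·2 = 16
Reduce mod 28: x ≡ 16
Check: 16 mod 4 = 0 ✓, 16 mod 7 = 2 ✓

x ≡ 16 (mod 28)


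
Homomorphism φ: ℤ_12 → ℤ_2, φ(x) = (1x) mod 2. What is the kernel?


Kernel = preimage of identity
ker(φ) = {x ∈ ℤ_12 : 1x ≡ 0 (mod 2)}. Since 2 | 12, φ is well-defined. The kernel is the cyclic subgroup ⟨2⟩ of ℤ_12 (order 6), i.e. {0, 2, 4, 6, 8, 10}

ker(φ) = {0, 2, 4, 6, 8, 10}


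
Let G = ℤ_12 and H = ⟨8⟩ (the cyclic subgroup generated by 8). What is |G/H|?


|⟨8⟩| = n / gcd(8, 12) = 12 / 4 = 3
H is normal (ℤ_12 is abelian).
|G/H| = |G| / |H| = 12 / 3 = 4

|G/H| = 4


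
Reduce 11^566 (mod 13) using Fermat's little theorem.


Fermat's little theorem: if p is prime and gcd(a,p)=1, then a^(p-1) ≡ 1 (mod p)
p = 13 is prime, gcd(11,13) = 1
Reduce exponent: 566 mod 12 = 2
So 11^566 ≡ 11^2 (mod 13)
11^2 mod 13 = 4

11^566 ≡ 4 (mod 13)


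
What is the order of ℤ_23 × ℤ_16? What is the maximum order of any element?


|ℤ_23 × ℤ_16| = 23 × 16 = 368
Max element order = lcm(23,16) = 368
Cyclic? Yes (gcd=1)

|ℤ_23×ℤ_16| = 368, max element order = 368


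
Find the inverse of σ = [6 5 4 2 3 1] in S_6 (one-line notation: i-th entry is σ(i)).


To find σ⁻¹, swap domain and range:
σ(1) = 6 → σ⁻¹(6) = 1
σ(2) = 5 → σ⁻¹(5) = 2
σ(3) = 4 → σ⁻¹(4) = 3
σ(4) = 2 → σ⁻¹(2) = 4
σ(5) = 3 → σ⁻¹(3) = 5
σ(6) = 1 → σ⁻¹(1) = 6

σ⁻¹ = [6 4 5 3 2 1]


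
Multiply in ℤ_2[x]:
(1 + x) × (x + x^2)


Expand and collect like terms; reduce coefficients mod 2:
x^0: 1·0 = 0 ≡ 0 (mod 2)
x^1: 1·1 + 1·0 = 1 ≡ 1 (mod 2)
x^2: 1·1 + 1·1 = 2 ≡ 0 (mod 2)
x^3: 1·1 = 1 ≡ 1 (mod 2)
Result: x + x^3

f · g = x + x^3


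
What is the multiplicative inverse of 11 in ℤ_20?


Use the extended Euclidean algorithm to write 1 = 11·s + 20·t; then s mod 20 is the inverse.
Euclidean algorithm:
  11 = 0·20 + 11
  20 = 1·11 + 9
  11 = 1·9 + 2
  9 = 4·2 + 1
  2 = 2·1 + 0
gcd(11,20) = 1
Back-substitution gives: 11·(-9) + 20·(5) = 1
So 11⁻¹ ≡ -9 ≡ 11 (mod 20)
Check: 11 × 11 = 121 ≡ 1 (mod 20) ✓

11⁻¹ ≡ 11 (mod 20)


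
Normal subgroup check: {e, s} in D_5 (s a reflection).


H = {e, s} in D_5 (s a reflection)
r·s·r⁻¹ = sr⁻² ≠ s for n ≥ 3, so {e, s} is not closed under conjugation

No, not a normal subgroup


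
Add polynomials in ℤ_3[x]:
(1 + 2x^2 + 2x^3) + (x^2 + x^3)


Add coefficients mod 3:
x^0: 1 + 0 = 1 (mod 3)
x^1: 0 + 0 = 0 (mod 3)
x^2: 2 + 1 = 0 (mod 3)
x^3: 2 + 1 = 0 (mod 3)
Result: 1

f + g = 1


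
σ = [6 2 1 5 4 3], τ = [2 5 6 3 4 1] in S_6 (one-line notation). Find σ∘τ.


σ∘τ: apply τ first, then σ
1 →τ 2 →σ 2
2 →τ 5 →σ 4
3 →τ 6 →σ 3
4 →τ 3 →σ 1
5 →τ 4 →σ 5
6 →τ 1 →σ 6

σ∘τ = [2 4 3 1 5 6]


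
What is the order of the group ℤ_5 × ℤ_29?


|A × B| = |A| · |B|
|ℤ_5 × ℤ_29| = 5 × 29 = 145

|ℤ_5 × ℤ_29| = 145


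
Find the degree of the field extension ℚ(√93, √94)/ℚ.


[ℚ(√93,√94):ℚ] = [ℚ(√93,√94):ℚ(√93)]·[ℚ(√93):ℚ] = 2·2 = 4

[ℚ(√93, √94)/ℚ] = 4


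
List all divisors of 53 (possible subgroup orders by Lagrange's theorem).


Lagrange's theorem: |H| divides |G|
|G| = 53
Divisors of 53: 1, 53

Possible subgroup orders: {1, 53}


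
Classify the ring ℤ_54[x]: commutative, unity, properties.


ℤ_54 has zero divisors (2·27 ≡ 0), and these lift to constant zero divisors in ℤ_54[x]; so not an integral domain
Commutative: Yes
Integral domain: No
Has unity: Yes

ℤ_54[x]: Commutative=Yes, Unity=Yes


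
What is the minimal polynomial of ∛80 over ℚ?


∛80 satisfies x³ - 80 = 0, irreducible over ℚ (no rational root; 80 is not a perfect cube)

Minimal polynomial: x³ - 80


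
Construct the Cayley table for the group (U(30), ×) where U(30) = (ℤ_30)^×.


Elements: {1, 7, 11, 13, 17, 19, 23, 29}
Operation: multiplication mod 30
Entry (a, b) = (a × b) mod 30

Cayley table:
   |  1 |  7 | 11 | 13 | 17 | 19 | 23 | 29
 1 |  1 |  7 | 11 | 13 | 17 | 19 | 23 | 29
 7 |  7 | 19 | 17 |  1 | 29 | 13 | 11 | 23
11 | 11 | 17 |  1 | 23 |  7 | 29 | 13 | 19
13 | 13 |  1 | 23 | 19 | 11 |  7 | 29 | 17
17 | 17 | 29 |  7 | 11 | 19 | 23 |  1 | 13
19 | 19 | 13 | 29 |  7 | 23 |  1 | 17 | 11
23 | 23 | 11 | 13 | 29 |  1 | 17 | 19 |  7
29 | 29 | 23 | 19 | 17 | 13 | 11 |  7 |  1


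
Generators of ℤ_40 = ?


g generates ℤ_n iff gcd(g,n) = 1
Prime factors of 40: 2, 5
Generators are g ∈ {1,...,39} not divisible by any of these primes.
Generators: {1, 3, 7, 9, 11, 13, 17, 19, 21, 23, 27, 29, 31, 33, 37, 39}
Number of generators = φ(40) = 16

Generators of ℤ_40 = {1, 3, 7, 9, 11, 13, 17, 19, 21, 23, 27, 29, 31, 33, 37, 39}


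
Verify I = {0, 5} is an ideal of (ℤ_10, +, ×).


Check ideal conditions for I = {0, 5} in ℤ_10:
(1) I is an additive subgroup? Yes
(2) For r ∈ ℤ_10 and a ∈ I: r·a ∈ I? Yes

Yes, I is an ideal of ℤ_10


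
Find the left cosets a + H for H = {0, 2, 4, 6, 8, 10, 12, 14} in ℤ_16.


H = {0, 2, 4, 6, 8, 10, 12, 14}, |H| = 8
Number of cosets = |G|/|H| = 16/8 = 2
0 + H = {0, 2, 4, 6, 8, 10, 12, 14}
1 + H = {1, 3, 5, 7, 9, 11, 13, 15}

Cosets: 0+H={0,2,4,6,8,10,12,14}; 1+H={1,3,5,7,9,11,13,15}


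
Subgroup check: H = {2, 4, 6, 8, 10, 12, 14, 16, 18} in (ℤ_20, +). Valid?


Subgroup test for H = {2, 4, 6, 8, 10, 12, 14, 16, 18} in (ℤ_20, +):
(1) 0 ∈ H? No
(2) Closure: for all a,b ∈ H, (a+b) mod 20 ∈ H? No  [counterexample: 2 + 18 = 0 ∉ H]
(3) Inverses: for all a ∈ H, -a mod 20 ∈ H? Yes

No, H is not a subgroup of ℤ_20


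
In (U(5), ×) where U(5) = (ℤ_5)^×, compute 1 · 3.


Operation: multiplication mod 5
1 · 3 = (a × b) mod 5 with a = 1, b = 3

1 · 3 = 3


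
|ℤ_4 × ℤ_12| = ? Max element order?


|ℤ_4 × ℤ_12| = 4 × 12 = 48
Max element order = lcm(4,12) = 12
Cyclic? No (gcd=4)

|ℤ_4×ℤ_12| = 48, max element order = 12


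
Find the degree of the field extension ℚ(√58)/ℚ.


√58 has minimal polynomial x² - 58 (irreducible over ℚ since 58 is squarefree)

[ℚ(√58)/ℚ] = 2


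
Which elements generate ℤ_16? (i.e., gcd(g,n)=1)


g generates ℤ_n iff gcd(g,n) = 1
Checking each g ∈ {1,...,15}:
gcd(1,16) = 1
gcd(2,16) = 2
gcd(3,16) = 1
gcd(4,16) = 4
gcd(5,16) = 1
gcd(6,16) = 2
gcd(7,16) = 1
gcd(8,16) = 8
gcd(9,16) = 1
gcd(10,16) = 2
gcd(11,16) = 1
gcd(12,16) = 4
gcd(13,16) = 1
gcd(14,16) = 2
gcd(15,16) = 1
Generators: {1, 3, 5, 7, 9, 11, 13, 15}
Number of generators = φ(16) = 8

Generators of ℤ_16 = {1, 3, 5, 7, 9, 11, 13, 15}


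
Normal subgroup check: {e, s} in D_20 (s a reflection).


H = {e, s} in D_20 (s a reflection)
r·s·r⁻¹ = sr⁻² ≠ s for n ≥ 3, so {e, s} is not closed under conjugation

No, not a normal subgroup


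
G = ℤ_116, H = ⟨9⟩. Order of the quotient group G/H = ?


|⟨9⟩| = n / gcd(9, 116) = 116 / 1 = 116
H is normal (ℤ_116 is abelian).
|G/H| = |G| / |H| = 116 / 116 = 1

|G/H| = 1


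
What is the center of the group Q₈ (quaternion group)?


Z(G) = {g ∈ G | gx = xg for all x ∈ G}
In Q₈ = {±1, ±i, ±j, ±k}, only ±1 commute with every element

Z(Q₈ (quaternion group)) = {1, -1}


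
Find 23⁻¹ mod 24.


Use the extended Euclidean algorithm to write 1 = 23·s + 24·t; then s mod 24 is the inverse.
Euclidean algorithm:
  23 = 0·24 + 23
  24 = 1·23 + 1
  23 = 23·1 + 0
gcd(23,24) = 1
Back-substitution gives: 23·(-1) + 24·(1) = 1
So 23⁻¹ ≡ -1 ≡ 23 (mod 24)
Check: 23 × 23 = 529 ≡ 1 (mod 24) ✓

23⁻¹ ≡ 23 (mod 24)


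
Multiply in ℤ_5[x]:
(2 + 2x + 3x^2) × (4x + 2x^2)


Expand and collect like terms; reduce coefficients mod 5:
x^0: 2·0 = 0 ≡ 0 (mod 5)
x^1: 2·4 + 2·0 = 8 ≡ 3 (mod 5)
x^2: 2·2 + 2·4 + 3·0 = 12 ≡ 2 (mod 5)
x^3: 2·2 + 3·4 = 16 ≡ 1 (mod 5)
x^4: 3·2 = 6 ≡ 1 (mod 5)
Result: 3x + 2x^2 + x^3 + x^4

f · g = 3x + 2x^2 + x^3 + x^4


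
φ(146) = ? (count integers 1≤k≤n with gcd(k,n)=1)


Factor n: 146 = 2 × 73
φ(n) = n · ∏(1 - 1/p) over distinct primes p | n
φ(146) = 146 · (1 - 1/2) · (1 - 1/73) = 72

φ(146) = 72


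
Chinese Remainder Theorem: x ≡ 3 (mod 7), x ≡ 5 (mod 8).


m₁ = 7, m₂ = 8, gcd = 1, so CRT applies. M = m₁·m₂ = 56
Let M₁ = M/m₁ = 8, M₂ = M/m₂ = 7
Find y₁ ≡ M₁⁻¹ (mod m₁): 8⁻¹ ≡ 1 (mod 7)
Find y₂ ≡ M₂⁻¹ (mod m₂): 7⁻¹ ≡ 7 (mod 8)
x = a₁·M₁·y₁ + a₂·M₂·y₂ = 3·8·1 + 5·7·7 = 269
Reduce mod 56: x ≡ 45
Check: 45 mod 7 = 3 ✓, 45 mod 8 = 5 ✓

x ≡ 45 (mod 56)


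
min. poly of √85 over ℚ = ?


√85 satisfies x² - 85 = 0, irreducible over ℚ since 85 is squarefree

Minimal polynomial: x² - 85


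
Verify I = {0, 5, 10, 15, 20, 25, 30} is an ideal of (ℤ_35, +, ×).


Check ideal conditions for I = {0, 5, 10, 15, 20, 25, 30} in ℤ_35:
(1) I is an additive subgroup? Yes
(2) For r ∈ ℤ_35 and a ∈ I: r·a ∈ I? Yes

Yes, I is an ideal of ℤ_35


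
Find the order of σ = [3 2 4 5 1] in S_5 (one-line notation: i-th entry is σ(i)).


Cycle decomposition: (1 3 4 5)
Cycle lengths: 4
Order = lcm(4) = 4

ord(σ) = 4


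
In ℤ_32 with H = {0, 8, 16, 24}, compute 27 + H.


27 + H = {27 + h (mod 32) : h ∈ H}
27+0=27, 27+8=3, 27+16=11, 27+24=19
27 + H = {3, 11, 19, 27} = 3 + H

27 + H = {3, 11, 19, 27}


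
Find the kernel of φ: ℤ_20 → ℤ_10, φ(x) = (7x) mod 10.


Kernel = preimage of identity
ker(φ) = {x ∈ ℤ_20 : 7x ≡ 0 (mod 10)}. Since 10 | 20, φ is well-defined. The kernel is the cyclic subgroup ⟨10⟩ of ℤ_20 (order 2), i.e. {0, 10}

ker(φ) = {0, 10}


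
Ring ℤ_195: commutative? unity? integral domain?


ℤ_195 is a commutative ring with unity 1; 195 = 3×65 is composite, so 3·65 ≡ 0 gives zero divisors (not an integral domain)
Commutative: Yes
Integral domain: No
Has unity: Yes

ℤ_195: Commutative=Yes, Unity=Yes


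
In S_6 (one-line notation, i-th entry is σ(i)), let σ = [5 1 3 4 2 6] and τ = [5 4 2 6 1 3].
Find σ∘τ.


σ∘τ: apply τ first, then σ
1 →τ 5 →σ 2
2 →τ 4 →σ 4
3 →τ 2 →σ 1
4 →τ 6 →σ 6
5 →τ 1 →σ 5
6 →τ 3 →σ 3

σ∘τ = [2 4 1 6 5 3]


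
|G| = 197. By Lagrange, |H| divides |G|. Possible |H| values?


Lagrange's theorem: |H| divides |G|
|G| = 197
Divisors of 197: 1, 197

Possible subgroup orders: {1, 197}


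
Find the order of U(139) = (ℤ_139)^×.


U(n) is the group of units mod n; |U(n)| = φ(n)
|U(139)| = φ(139) = 138

|U(139) = (ℤ_139)^×| = 138


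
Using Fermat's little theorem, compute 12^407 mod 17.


Fermat's little theorem: if p is prime and gcd(a,p)=1, then a^(p-1) ≡ 1 (mod p)
p = 17 is prime, gcd(12,17) = 1
Reduce exponent: 407 mod 16 = 7
So 12^407 ≡ 12^7 (mod 17)
12^7 mod 17 = 7

12^407 ≡ 7 (mod 17)


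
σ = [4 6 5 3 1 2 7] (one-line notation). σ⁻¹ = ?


To find σ⁻¹, swap domain and range:
σ(1) = 4 → σ⁻¹(4) = 1
σ(2) = 6 → σ⁻¹(6) = 2
σ(3) = 5 → σ⁻¹(5) = 3
σ(4) = 3 → σ⁻¹(3) = 4
σ(5) = 1 → σ⁻¹(1) = 5
σ(6) = 2 → σ⁻¹(2) = 6
σ(7) = 7 → σ⁻¹(7) = 7

σ⁻¹ = [5 6 4 1 3 2 7]


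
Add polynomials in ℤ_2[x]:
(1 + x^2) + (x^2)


Add coefficients mod 2:
x^0: 1 + 0 = 1 (mod 2)
x^1: 0 + 0 = 0 (mod 2)
x^2: 1 + 1 = 0 (mod 2)
Result: 1

f + g = 1


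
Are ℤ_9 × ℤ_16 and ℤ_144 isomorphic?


Comparing ℤ_9 × ℤ_16 and ℤ_144:
gcd(9,16) = 1, so ℤ_9 × ℤ_16 ≅ ℤ_144 (CRT)

Yes, ℤ_9 × ℤ_16 ≅ ℤ_144


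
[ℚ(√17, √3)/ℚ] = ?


[ℚ(√17,√3):ℚ] = [ℚ(√17,√3):ℚ(√17)]·[ℚ(√17):ℚ] = 2·2 = 4

[ℚ(√17, √3)/ℚ] = 4


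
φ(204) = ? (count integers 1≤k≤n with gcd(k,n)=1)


Factor n: 204 = 2^2 × 3 × 17
φ(n) = n · ∏(1 - 1/p) over distinct primes p | n
φ(204) = 204 · (1 - 1/2) · (1 - 1/3) · (1 - 1/17) = 64

φ(204) = 64


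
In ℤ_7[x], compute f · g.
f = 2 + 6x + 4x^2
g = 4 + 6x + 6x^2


Expand and collect like terms; reduce coefficients mod 7:
x^0: 2·4 = 8 ≡ 1 (mod 7)
x^1: 2·6 + 6·4 = 36 ≡ 1 (mod 7)
x^2: 2·6 + 6·6 + 4·4 = 64 ≡ 1 (mod 7)
x^3: 6·6 + 4·6 = 60 ≡ 4 (mod 7)
x^4: 4·6 = 24 ≡ 3 (mod 7)
Result: 1 + x + x^2 + 4x^3 + 3x^4

f · g = 1 + x + x^2 + 4x^3 + 3x^4


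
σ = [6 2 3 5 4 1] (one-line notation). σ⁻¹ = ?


To find σ⁻¹, swap domain and range:
σ(1) = 6 → σ⁻¹(6) = 1
σ(2) = 2 → σ⁻¹(2) = 2
σ(3) = 3 → σ⁻¹(3) = 3
σ(4) = 5 → σ⁻¹(5) = 4
σ(5) = 4 → σ⁻¹(4) = 5
σ(6) = 1 → σ⁻¹(1) = 6

σ⁻¹ = [6 2 3 5 4 1]


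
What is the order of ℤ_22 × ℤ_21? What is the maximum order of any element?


|ℤ_22 × ℤ_21| = 22 × 21 = 462
Max element order = lcm(22,21) = 462
Cyclic? Yes (gcd=1)

|ℤ_22×ℤ_21| = 462, max element order = 462


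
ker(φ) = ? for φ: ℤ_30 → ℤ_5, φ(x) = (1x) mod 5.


Kernel = preimage of identity
ker(φ) = {x ∈ ℤ_30 : 1x ≡ 0 (mod 5)}. Since 5 | 30, φ is well-defined. The kernel is the cyclic subgroup ⟨5⟩ of ℤ_30 (order 6), i.e. {0, 5, 10, 15, 20, 25}

ker(φ) = {0, 5, 10, 15, 20, 25}


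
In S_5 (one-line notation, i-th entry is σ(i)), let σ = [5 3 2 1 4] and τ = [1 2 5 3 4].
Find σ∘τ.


σ∘τ: apply τ first, then σ
1 →τ 1 →σ 5
2 →τ 2 →σ 3
3 →τ 5 →σ 4
4 →τ 3 →σ 2
5 →τ 4 →σ 1

σ∘τ = [5 3 4 2 1]


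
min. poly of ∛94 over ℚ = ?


∛94 satisfies x³ - 94 = 0, irreducible over ℚ (no rational root; 94 is not a perfect cube)

Minimal polynomial: x³ - 94


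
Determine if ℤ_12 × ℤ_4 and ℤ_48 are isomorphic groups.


Comparing ℤ_12 × ℤ_4 and ℤ_48:
gcd(12,4) = 4 ≠ 1. Max element order in ℤ_12×ℤ_4 is lcm(12,4) = 12 < 48, so it has no element of order 48

No, ℤ_12 × ℤ_4 ≇ ℤ_48


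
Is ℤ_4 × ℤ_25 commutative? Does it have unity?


Direct product ring; commutative with unity (1,1); but (1,0)·(0,1) = (0,0) gives zero divisors, so not an integral domain
Commutative: Yes
Integral domain: No
Has unity: Yes

ℤ_4 × ℤ_25: Commutative=Yes, Unity=Yes


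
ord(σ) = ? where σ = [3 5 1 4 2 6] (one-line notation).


Cycle decomposition: (1 3) (2 5)
Cycle lengths: 2, 2
Order = lcm(2, 2) = 2

ord(σ) = 2


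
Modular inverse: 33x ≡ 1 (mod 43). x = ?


Use the extended Euclidean algorithm to write 1 = 33·s + 43·t; then s mod 43 is the inverse.
Euclidean algorithm:
  33 = 0·43 + 33
  43 = 1·33 + 10
  33 = 3·10 + 3
  10 = 3·3 + 1
  3 = 3·1 + 0
gcd(33,43) = 1
Back-substitution gives: 33·(-13) + 43·(10) = 1
So 33⁻¹ ≡ -13 ≡ 30 (mod 43)
Check: 33 × 30 = 990 ≡ 1 (mod 43) ✓

33⁻¹ ≡ 30 (mod 43)


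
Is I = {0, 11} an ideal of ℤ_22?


Check ideal conditions for I = {0, 11} in ℤ_22:
(1) I is an additive subgroup? Yes
(2) For r ∈ ℤ_22 and a ∈ I: r·a ∈ I? Yes

Yes, I is an ideal of ℤ_22


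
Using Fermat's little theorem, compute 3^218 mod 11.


Fermat's little theorem: if p is prime and gcd(a,p)=1, then a^(p-1) ≡ 1 (mod p)
p = 11 is prime, gcd(3,11) = 1
Reduce exponent: 218 mod 10 = 8
So 3^218 ≡ 3^8 (mod 11)
3^8 mod 11 = 5

3^218 ≡ 5 (mod 11)


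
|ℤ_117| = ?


ℤ_n has n elements.

|ℤ_117| = 117


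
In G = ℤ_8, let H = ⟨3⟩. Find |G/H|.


|⟨3⟩| = n / gcd(3, 8) = 8 / 1 = 8
H is normal (ℤ_8 is abelian).
|G/H| = |G| / |H| = 8 / 8 = 1

|G/H| = 1


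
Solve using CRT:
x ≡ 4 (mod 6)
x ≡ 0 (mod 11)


m₁ = 6, m₂ = 11, gcd = 1, so CRT applies. M = m₁·m₂ = 66
Let M₁ = M/m₁ = 11, M₂ = M/m₂ = 6
Find y₁ ≡ M₁⁻¹ (mod m₁): 11⁻¹ ≡ 5 (mod 6)
Find y₂ ≡ M₂⁻¹ (mod m₂): 6⁻¹ ≡ 2 (mod 11)
x = a₁·M₁·y₁ + a₂·M₂·y₂ = 4·11·5 + 0·6·2 = 220
Reduce mod 66: x ≡ 22
Check: 22 mod 6 = 4 ✓, 22 mod 11 = 0 ✓

x ≡ 22 (mod 66)


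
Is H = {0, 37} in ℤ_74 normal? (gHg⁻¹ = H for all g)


H = {0, 37} in ℤ_74
ℤ_74 is abelian; every subgroup of an abelian group is normal

Yes, normal subgroup


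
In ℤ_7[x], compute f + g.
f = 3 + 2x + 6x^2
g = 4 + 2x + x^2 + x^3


Add coefficients mod 7:
x^0: 3 + 4 = 0 (mod 7)
x^1: 2 + 2 = 4 (mod 7)
x^2: 6 + 1 = 0 (mod 7)
x^3: 0 + 1 = 1 (mod 7)
Result: 4x + x^3

f + g = 4x + x^3


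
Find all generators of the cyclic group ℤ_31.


g generates ℤ_n iff gcd(g,n) = 1
Prime factors of 31: 31
Generators are g ∈ {1,...,30} not divisible by any of these primes.
Generators: {1, 2, 3, 4, 5, 6, 7, 8, 9, 10, 11, 12, 13, 14, 15, 16, 17, 18, 19, 20, 21, 22, 23, 24, 25, 26, 27, 28, 29, 30}
Number of generators = φ(31) = 30

Generators of ℤ_31 = {1, 2, 3, 4, 5, 6, 7, 8, 9, 10, 11, 12, 13, 14, 15, 16, 17, 18, 19, 20, 21, 22, 23, 24, 25, 26, 27, 28, 29, 30}


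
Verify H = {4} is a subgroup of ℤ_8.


Subgroup test for H = {4} in (ℤ_8, +):
(1) 0 ∈ H? No
(2) Closure: for all a,b ∈ H, (a+b) mod 8 ∈ H? No  [counterexample: 4 + 4 = 0 ∉ H]
(3) Inverses: for all a ∈ H, -a mod 8 ∈ H? Yes

No, H is not a subgroup of ℤ_8


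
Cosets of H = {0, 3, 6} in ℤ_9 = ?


H = {0, 3, 6}, |H| = 3
Number of cosets = |G|/|H| = 9/3 = 3
0 + H = {0, 3, 6}
1 + H = {1, 4, 7}
2 + H = {2, 5, 8}

Cosets: 0+H={0,3,6}; 1+H={1,4,7}; 2+H={2,5,8}


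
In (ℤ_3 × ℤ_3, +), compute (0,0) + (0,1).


Operation: componentwise addition mod (3, 3)
(0,0) + (0,1) = ((a₁+b₁) mod 3, (a₂+b₂) mod 3) with a = (0,0), b = (0,1)

(0,0) + (0,1) = (0,1)


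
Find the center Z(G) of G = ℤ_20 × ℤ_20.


Z(G) = {g ∈ G | gx = xg for all x ∈ G}
Direct product of abelian groups is abelian, so Z(G) = G

Z(ℤ_20 × ℤ_20) = ℤ_20 × ℤ_20


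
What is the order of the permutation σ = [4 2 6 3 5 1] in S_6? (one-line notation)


Cycle decomposition: (1 4 3 6)
Cycle lengths: 4
Order = lcm(4) = 4

ord(σ) = 4


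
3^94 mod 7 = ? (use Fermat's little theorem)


Fermat's little theorem: if p is prime and gcd(a,p)=1, then a^(p-1) ≡ 1 (mod p)
p = 7 is prime, gcd(3,7) = 1
Reduce exponent: 94 mod 6 = 4
So 3^94 ≡ 3^4 (mod 7)
3^4 mod 7 = 4

3^94 ≡ 4 (mod 7)


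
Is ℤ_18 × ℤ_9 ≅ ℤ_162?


Comparing ℤ_18 × ℤ_9 and ℤ_162:
gcd(18,9) = 9 ≠ 1. Max element order in ℤ_18×ℤ_9 is lcm(18,9) = 18 < 162, so it has no element of order 162

No, ℤ_18 × ℤ_9 ≇ ℤ_162


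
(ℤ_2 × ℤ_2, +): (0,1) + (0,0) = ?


Operation: componentwise addition mod (2, 2)
(0,1) + (0,0) = ((a₁+b₁) mod 2, (a₂+b₂) mod 2) with a = (0,1), b = (0,0)

(0,1) + (0,0) = (0,1)


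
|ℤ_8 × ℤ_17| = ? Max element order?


|ℤ_8 × ℤ_17| = 8 × 17 = 136
Max element order = lcm(8,17) = 136
Cyclic? Yes (gcd=1)

|ℤ_8×ℤ_17| = 136, max element order = 136


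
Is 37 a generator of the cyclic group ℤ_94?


g generates ℤ_n iff gcd(g, n) = 1
gcd(37, 94) = 1
Since gcd = 1, 37 is a generator.

Yes, 37 generates ℤ_94


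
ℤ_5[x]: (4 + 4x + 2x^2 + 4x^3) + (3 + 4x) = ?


Add coefficients mod 5:
x^0: 4 + 3 = 2 (mod 5)
x^1: 4 + 4 = 3 (mod 5)
x^2: 2 + 0 = 2 (mod 5)
x^3: 4 + 0 = 4 (mod 5)
Result: 2 + 3x + 2x^2 + 4x^3

f + g = 2 + 3x + 2x^2 + 4x^3


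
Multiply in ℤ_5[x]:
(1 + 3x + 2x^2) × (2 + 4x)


Expand and collect like terms; reduce coefficients mod 5:
x^0: 1·2 = 2 ≡ 2 (mod 5)
x^1: 1·4 + 3·2 = 10 ≡ 0 (mod 5)
x^2: 3·4 + 2·2 = 16 ≡ 1 (mod 5)
x^3: 2·4 = 8 ≡ 3 (mod 5)
Result: 2 + x^2 + 3x^3

f · g = 2 + x^2 + 3x^3


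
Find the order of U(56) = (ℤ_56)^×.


U(n) is the group of units mod n; |U(n)| = φ(n)
|U(56)| = φ(56) = 24

|U(56) = (ℤ_56)^×| = 24


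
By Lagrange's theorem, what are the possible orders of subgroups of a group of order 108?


Lagrange's theorem: |H| divides |G|
|G| = 108
Divisors of 108: 1, 2, 3, 4, 6, 9, 12, 18, 27, 36, 54, 108

Possible subgroup orders: {1, 2, 3, 4, 6, 9, 12, 18, 27, 36, 54, 108}
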